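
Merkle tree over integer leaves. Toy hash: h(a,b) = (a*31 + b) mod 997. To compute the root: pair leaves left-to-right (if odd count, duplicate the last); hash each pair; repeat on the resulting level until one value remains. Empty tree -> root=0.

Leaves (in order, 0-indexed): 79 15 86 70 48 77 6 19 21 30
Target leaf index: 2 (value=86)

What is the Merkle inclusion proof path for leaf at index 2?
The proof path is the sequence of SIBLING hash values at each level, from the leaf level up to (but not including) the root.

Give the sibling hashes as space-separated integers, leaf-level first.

L0 (leaves): [79, 15, 86, 70, 48, 77, 6, 19, 21, 30], target index=2
L1: h(79,15)=(79*31+15)%997=470 [pair 0] h(86,70)=(86*31+70)%997=742 [pair 1] h(48,77)=(48*31+77)%997=568 [pair 2] h(6,19)=(6*31+19)%997=205 [pair 3] h(21,30)=(21*31+30)%997=681 [pair 4] -> [470, 742, 568, 205, 681]
  Sibling for proof at L0: 70
L2: h(470,742)=(470*31+742)%997=357 [pair 0] h(568,205)=(568*31+205)%997=864 [pair 1] h(681,681)=(681*31+681)%997=855 [pair 2] -> [357, 864, 855]
  Sibling for proof at L1: 470
L3: h(357,864)=(357*31+864)%997=964 [pair 0] h(855,855)=(855*31+855)%997=441 [pair 1] -> [964, 441]
  Sibling for proof at L2: 864
L4: h(964,441)=(964*31+441)%997=415 [pair 0] -> [415]
  Sibling for proof at L3: 441
Root: 415
Proof path (sibling hashes from leaf to root): [70, 470, 864, 441]

Answer: 70 470 864 441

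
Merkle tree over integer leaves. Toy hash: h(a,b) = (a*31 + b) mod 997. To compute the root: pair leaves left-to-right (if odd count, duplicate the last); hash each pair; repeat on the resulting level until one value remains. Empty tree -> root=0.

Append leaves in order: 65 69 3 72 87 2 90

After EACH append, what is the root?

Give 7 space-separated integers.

After append 65 (leaves=[65]):
  L0: [65]
  root=65
After append 69 (leaves=[65, 69]):
  L0: [65, 69]
  L1: h(65,69)=(65*31+69)%997=90 -> [90]
  root=90
After append 3 (leaves=[65, 69, 3]):
  L0: [65, 69, 3]
  L1: h(65,69)=(65*31+69)%997=90 h(3,3)=(3*31+3)%997=96 -> [90, 96]
  L2: h(90,96)=(90*31+96)%997=892 -> [892]
  root=892
After append 72 (leaves=[65, 69, 3, 72]):
  L0: [65, 69, 3, 72]
  L1: h(65,69)=(65*31+69)%997=90 h(3,72)=(3*31+72)%997=165 -> [90, 165]
  L2: h(90,165)=(90*31+165)%997=961 -> [961]
  root=961
After append 87 (leaves=[65, 69, 3, 72, 87]):
  L0: [65, 69, 3, 72, 87]
  L1: h(65,69)=(65*31+69)%997=90 h(3,72)=(3*31+72)%997=165 h(87,87)=(87*31+87)%997=790 -> [90, 165, 790]
  L2: h(90,165)=(90*31+165)%997=961 h(790,790)=(790*31+790)%997=355 -> [961, 355]
  L3: h(961,355)=(961*31+355)%997=236 -> [236]
  root=236
After append 2 (leaves=[65, 69, 3, 72, 87, 2]):
  L0: [65, 69, 3, 72, 87, 2]
  L1: h(65,69)=(65*31+69)%997=90 h(3,72)=(3*31+72)%997=165 h(87,2)=(87*31+2)%997=705 -> [90, 165, 705]
  L2: h(90,165)=(90*31+165)%997=961 h(705,705)=(705*31+705)%997=626 -> [961, 626]
  L3: h(961,626)=(961*31+626)%997=507 -> [507]
  root=507
After append 90 (leaves=[65, 69, 3, 72, 87, 2, 90]):
  L0: [65, 69, 3, 72, 87, 2, 90]
  L1: h(65,69)=(65*31+69)%997=90 h(3,72)=(3*31+72)%997=165 h(87,2)=(87*31+2)%997=705 h(90,90)=(90*31+90)%997=886 -> [90, 165, 705, 886]
  L2: h(90,165)=(90*31+165)%997=961 h(705,886)=(705*31+886)%997=807 -> [961, 807]
  L3: h(961,807)=(961*31+807)%997=688 -> [688]
  root=688

Answer: 65 90 892 961 236 507 688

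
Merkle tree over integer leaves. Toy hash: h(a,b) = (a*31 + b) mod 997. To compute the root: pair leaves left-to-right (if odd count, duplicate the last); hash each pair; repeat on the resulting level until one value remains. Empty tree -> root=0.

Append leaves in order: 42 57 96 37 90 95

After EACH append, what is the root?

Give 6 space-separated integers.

Answer: 42 362 336 277 50 210

Derivation:
After append 42 (leaves=[42]):
  L0: [42]
  root=42
After append 57 (leaves=[42, 57]):
  L0: [42, 57]
  L1: h(42,57)=(42*31+57)%997=362 -> [362]
  root=362
After append 96 (leaves=[42, 57, 96]):
  L0: [42, 57, 96]
  L1: h(42,57)=(42*31+57)%997=362 h(96,96)=(96*31+96)%997=81 -> [362, 81]
  L2: h(362,81)=(362*31+81)%997=336 -> [336]
  root=336
After append 37 (leaves=[42, 57, 96, 37]):
  L0: [42, 57, 96, 37]
  L1: h(42,57)=(42*31+57)%997=362 h(96,37)=(96*31+37)%997=22 -> [362, 22]
  L2: h(362,22)=(362*31+22)%997=277 -> [277]
  root=277
After append 90 (leaves=[42, 57, 96, 37, 90]):
  L0: [42, 57, 96, 37, 90]
  L1: h(42,57)=(42*31+57)%997=362 h(96,37)=(96*31+37)%997=22 h(90,90)=(90*31+90)%997=886 -> [362, 22, 886]
  L2: h(362,22)=(362*31+22)%997=277 h(886,886)=(886*31+886)%997=436 -> [277, 436]
  L3: h(277,436)=(277*31+436)%997=50 -> [50]
  root=50
After append 95 (leaves=[42, 57, 96, 37, 90, 95]):
  L0: [42, 57, 96, 37, 90, 95]
  L1: h(42,57)=(42*31+57)%997=362 h(96,37)=(96*31+37)%997=22 h(90,95)=(90*31+95)%997=891 -> [362, 22, 891]
  L2: h(362,22)=(362*31+22)%997=277 h(891,891)=(891*31+891)%997=596 -> [277, 596]
  L3: h(277,596)=(277*31+596)%997=210 -> [210]
  root=210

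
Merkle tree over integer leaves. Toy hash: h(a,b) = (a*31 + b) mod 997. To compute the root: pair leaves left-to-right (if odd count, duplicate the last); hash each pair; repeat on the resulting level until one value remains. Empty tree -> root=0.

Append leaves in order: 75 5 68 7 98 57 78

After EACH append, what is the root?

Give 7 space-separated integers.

After append 75 (leaves=[75]):
  L0: [75]
  root=75
After append 5 (leaves=[75, 5]):
  L0: [75, 5]
  L1: h(75,5)=(75*31+5)%997=336 -> [336]
  root=336
After append 68 (leaves=[75, 5, 68]):
  L0: [75, 5, 68]
  L1: h(75,5)=(75*31+5)%997=336 h(68,68)=(68*31+68)%997=182 -> [336, 182]
  L2: h(336,182)=(336*31+182)%997=628 -> [628]
  root=628
After append 7 (leaves=[75, 5, 68, 7]):
  L0: [75, 5, 68, 7]
  L1: h(75,5)=(75*31+5)%997=336 h(68,7)=(68*31+7)%997=121 -> [336, 121]
  L2: h(336,121)=(336*31+121)%997=567 -> [567]
  root=567
After append 98 (leaves=[75, 5, 68, 7, 98]):
  L0: [75, 5, 68, 7, 98]
  L1: h(75,5)=(75*31+5)%997=336 h(68,7)=(68*31+7)%997=121 h(98,98)=(98*31+98)%997=145 -> [336, 121, 145]
  L2: h(336,121)=(336*31+121)%997=567 h(145,145)=(145*31+145)%997=652 -> [567, 652]
  L3: h(567,652)=(567*31+652)%997=283 -> [283]
  root=283
After append 57 (leaves=[75, 5, 68, 7, 98, 57]):
  L0: [75, 5, 68, 7, 98, 57]
  L1: h(75,5)=(75*31+5)%997=336 h(68,7)=(68*31+7)%997=121 h(98,57)=(98*31+57)%997=104 -> [336, 121, 104]
  L2: h(336,121)=(336*31+121)%997=567 h(104,104)=(104*31+104)%997=337 -> [567, 337]
  L3: h(567,337)=(567*31+337)%997=965 -> [965]
  root=965
After append 78 (leaves=[75, 5, 68, 7, 98, 57, 78]):
  L0: [75, 5, 68, 7, 98, 57, 78]
  L1: h(75,5)=(75*31+5)%997=336 h(68,7)=(68*31+7)%997=121 h(98,57)=(98*31+57)%997=104 h(78,78)=(78*31+78)%997=502 -> [336, 121, 104, 502]
  L2: h(336,121)=(336*31+121)%997=567 h(104,502)=(104*31+502)%997=735 -> [567, 735]
  L3: h(567,735)=(567*31+735)%997=366 -> [366]
  root=366

Answer: 75 336 628 567 283 965 366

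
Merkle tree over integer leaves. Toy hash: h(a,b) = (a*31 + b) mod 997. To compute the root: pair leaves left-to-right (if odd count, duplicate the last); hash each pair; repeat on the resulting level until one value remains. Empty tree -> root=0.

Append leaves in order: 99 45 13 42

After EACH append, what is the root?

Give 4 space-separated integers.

After append 99 (leaves=[99]):
  L0: [99]
  root=99
After append 45 (leaves=[99, 45]):
  L0: [99, 45]
  L1: h(99,45)=(99*31+45)%997=123 -> [123]
  root=123
After append 13 (leaves=[99, 45, 13]):
  L0: [99, 45, 13]
  L1: h(99,45)=(99*31+45)%997=123 h(13,13)=(13*31+13)%997=416 -> [123, 416]
  L2: h(123,416)=(123*31+416)%997=241 -> [241]
  root=241
After append 42 (leaves=[99, 45, 13, 42]):
  L0: [99, 45, 13, 42]
  L1: h(99,45)=(99*31+45)%997=123 h(13,42)=(13*31+42)%997=445 -> [123, 445]
  L2: h(123,445)=(123*31+445)%997=270 -> [270]
  root=270

Answer: 99 123 241 270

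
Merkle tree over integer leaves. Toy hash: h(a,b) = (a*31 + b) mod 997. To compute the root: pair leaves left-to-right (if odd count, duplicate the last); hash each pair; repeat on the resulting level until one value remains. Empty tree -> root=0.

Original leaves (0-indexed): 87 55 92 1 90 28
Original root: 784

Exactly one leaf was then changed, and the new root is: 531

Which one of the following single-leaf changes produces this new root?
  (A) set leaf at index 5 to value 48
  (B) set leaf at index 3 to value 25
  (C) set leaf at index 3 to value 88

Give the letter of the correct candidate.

Answer: B

Derivation:
Original leaves: [87, 55, 92, 1, 90, 28]
Target new root: 531
Try each candidate change and compute the resulting root:
Candidate A: set leaf[5] = 48 -> leaves = [87, 55, 92, 1, 90, 48]
  L0: [87, 55, 92, 1, 90, 48]
  L1: h(87,55)=(87*31+55)%997=758 h(92,1)=(92*31+1)%997=859 h(90,48)=(90*31+48)%997=844 -> [758, 859, 844]
  L2: h(758,859)=(758*31+859)%997=429 h(844,844)=(844*31+844)%997=89 -> [429, 89]
  L3: h(429,89)=(429*31+89)%997=427 -> [427]
  root = 427 != target 531
Candidate B: set leaf[3] = 25 -> leaves = [87, 55, 92, 25, 90, 28]
  L0: [87, 55, 92, 25, 90, 28]
  L1: h(87,55)=(87*31+55)%997=758 h(92,25)=(92*31+25)%997=883 h(90,28)=(90*31+28)%997=824 -> [758, 883, 824]
  L2: h(758,883)=(758*31+883)%997=453 h(824,824)=(824*31+824)%997=446 -> [453, 446]
  L3: h(453,446)=(453*31+446)%997=531 -> [531]
  root = 531 == target 531  ** MATCH **
Candidate C: set leaf[3] = 88 -> leaves = [87, 55, 92, 88, 90, 28]
  L0: [87, 55, 92, 88, 90, 28]
  L1: h(87,55)=(87*31+55)%997=758 h(92,88)=(92*31+88)%997=946 h(90,28)=(90*31+28)%997=824 -> [758, 946, 824]
  L2: h(758,946)=(758*31+946)%997=516 h(824,824)=(824*31+824)%997=446 -> [516, 446]
  L3: h(516,446)=(516*31+446)%997=490 -> [490]
  root = 490 != target 531
Candidate B produces the target root.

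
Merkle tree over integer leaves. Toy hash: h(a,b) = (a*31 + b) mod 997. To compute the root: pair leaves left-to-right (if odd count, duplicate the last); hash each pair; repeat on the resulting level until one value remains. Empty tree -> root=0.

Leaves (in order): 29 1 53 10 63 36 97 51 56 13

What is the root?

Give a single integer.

L0: [29, 1, 53, 10, 63, 36, 97, 51, 56, 13]
L1: h(29,1)=(29*31+1)%997=900 h(53,10)=(53*31+10)%997=656 h(63,36)=(63*31+36)%997=992 h(97,51)=(97*31+51)%997=67 h(56,13)=(56*31+13)%997=752 -> [900, 656, 992, 67, 752]
L2: h(900,656)=(900*31+656)%997=640 h(992,67)=(992*31+67)%997=909 h(752,752)=(752*31+752)%997=136 -> [640, 909, 136]
L3: h(640,909)=(640*31+909)%997=809 h(136,136)=(136*31+136)%997=364 -> [809, 364]
L4: h(809,364)=(809*31+364)%997=518 -> [518]

Answer: 518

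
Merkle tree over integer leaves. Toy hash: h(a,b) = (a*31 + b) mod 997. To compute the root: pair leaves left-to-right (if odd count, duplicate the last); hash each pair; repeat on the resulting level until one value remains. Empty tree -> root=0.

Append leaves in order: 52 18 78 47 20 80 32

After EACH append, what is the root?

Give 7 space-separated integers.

Answer: 52 633 185 154 329 255 579

Derivation:
After append 52 (leaves=[52]):
  L0: [52]
  root=52
After append 18 (leaves=[52, 18]):
  L0: [52, 18]
  L1: h(52,18)=(52*31+18)%997=633 -> [633]
  root=633
After append 78 (leaves=[52, 18, 78]):
  L0: [52, 18, 78]
  L1: h(52,18)=(52*31+18)%997=633 h(78,78)=(78*31+78)%997=502 -> [633, 502]
  L2: h(633,502)=(633*31+502)%997=185 -> [185]
  root=185
After append 47 (leaves=[52, 18, 78, 47]):
  L0: [52, 18, 78, 47]
  L1: h(52,18)=(52*31+18)%997=633 h(78,47)=(78*31+47)%997=471 -> [633, 471]
  L2: h(633,471)=(633*31+471)%997=154 -> [154]
  root=154
After append 20 (leaves=[52, 18, 78, 47, 20]):
  L0: [52, 18, 78, 47, 20]
  L1: h(52,18)=(52*31+18)%997=633 h(78,47)=(78*31+47)%997=471 h(20,20)=(20*31+20)%997=640 -> [633, 471, 640]
  L2: h(633,471)=(633*31+471)%997=154 h(640,640)=(640*31+640)%997=540 -> [154, 540]
  L3: h(154,540)=(154*31+540)%997=329 -> [329]
  root=329
After append 80 (leaves=[52, 18, 78, 47, 20, 80]):
  L0: [52, 18, 78, 47, 20, 80]
  L1: h(52,18)=(52*31+18)%997=633 h(78,47)=(78*31+47)%997=471 h(20,80)=(20*31+80)%997=700 -> [633, 471, 700]
  L2: h(633,471)=(633*31+471)%997=154 h(700,700)=(700*31+700)%997=466 -> [154, 466]
  L3: h(154,466)=(154*31+466)%997=255 -> [255]
  root=255
After append 32 (leaves=[52, 18, 78, 47, 20, 80, 32]):
  L0: [52, 18, 78, 47, 20, 80, 32]
  L1: h(52,18)=(52*31+18)%997=633 h(78,47)=(78*31+47)%997=471 h(20,80)=(20*31+80)%997=700 h(32,32)=(32*31+32)%997=27 -> [633, 471, 700, 27]
  L2: h(633,471)=(633*31+471)%997=154 h(700,27)=(700*31+27)%997=790 -> [154, 790]
  L3: h(154,790)=(154*31+790)%997=579 -> [579]
  root=579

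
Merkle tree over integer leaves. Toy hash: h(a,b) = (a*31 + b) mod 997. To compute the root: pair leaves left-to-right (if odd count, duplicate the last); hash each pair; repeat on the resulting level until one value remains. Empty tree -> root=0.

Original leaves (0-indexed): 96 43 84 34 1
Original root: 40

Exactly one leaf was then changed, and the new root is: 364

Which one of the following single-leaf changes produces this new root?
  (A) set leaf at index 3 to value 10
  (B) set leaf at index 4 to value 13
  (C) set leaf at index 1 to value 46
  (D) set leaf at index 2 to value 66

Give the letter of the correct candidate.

Original leaves: [96, 43, 84, 34, 1]
Target new root: 364
Try each candidate change and compute the resulting root:
Candidate A: set leaf[3] = 10 -> leaves = [96, 43, 84, 10, 1]
  L0: [96, 43, 84, 10, 1]
  L1: h(96,43)=(96*31+43)%997=28 h(84,10)=(84*31+10)%997=620 h(1,1)=(1*31+1)%997=32 -> [28, 620, 32]
  L2: h(28,620)=(28*31+620)%997=491 h(32,32)=(32*31+32)%997=27 -> [491, 27]
  L3: h(491,27)=(491*31+27)%997=293 -> [293]
  root = 293 != target 364
Candidate B: set leaf[4] = 13 -> leaves = [96, 43, 84, 34, 13]
  L0: [96, 43, 84, 34, 13]
  L1: h(96,43)=(96*31+43)%997=28 h(84,34)=(84*31+34)%997=644 h(13,13)=(13*31+13)%997=416 -> [28, 644, 416]
  L2: h(28,644)=(28*31+644)%997=515 h(416,416)=(416*31+416)%997=351 -> [515, 351]
  L3: h(515,351)=(515*31+351)%997=364 -> [364]
  root = 364 == target 364  ** MATCH **
Candidate C: set leaf[1] = 46 -> leaves = [96, 46, 84, 34, 1]
  L0: [96, 46, 84, 34, 1]
  L1: h(96,46)=(96*31+46)%997=31 h(84,34)=(84*31+34)%997=644 h(1,1)=(1*31+1)%997=32 -> [31, 644, 32]
  L2: h(31,644)=(31*31+644)%997=608 h(32,32)=(32*31+32)%997=27 -> [608, 27]
  L3: h(608,27)=(608*31+27)%997=929 -> [929]
  root = 929 != target 364
Candidate D: set leaf[2] = 66 -> leaves = [96, 43, 66, 34, 1]
  L0: [96, 43, 66, 34, 1]
  L1: h(96,43)=(96*31+43)%997=28 h(66,34)=(66*31+34)%997=86 h(1,1)=(1*31+1)%997=32 -> [28, 86, 32]
  L2: h(28,86)=(28*31+86)%997=954 h(32,32)=(32*31+32)%997=27 -> [954, 27]
  L3: h(954,27)=(954*31+27)%997=688 -> [688]
  root = 688 != target 364
Candidate B produces the target root.

Answer: B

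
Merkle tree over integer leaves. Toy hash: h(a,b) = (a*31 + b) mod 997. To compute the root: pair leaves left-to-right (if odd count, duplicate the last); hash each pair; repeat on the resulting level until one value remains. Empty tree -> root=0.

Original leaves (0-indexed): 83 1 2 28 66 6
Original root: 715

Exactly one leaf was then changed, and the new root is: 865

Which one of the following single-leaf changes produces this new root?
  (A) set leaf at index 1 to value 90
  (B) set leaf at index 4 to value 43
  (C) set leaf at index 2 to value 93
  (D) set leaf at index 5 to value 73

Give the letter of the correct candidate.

Original leaves: [83, 1, 2, 28, 66, 6]
Target new root: 865
Try each candidate change and compute the resulting root:
Candidate A: set leaf[1] = 90 -> leaves = [83, 90, 2, 28, 66, 6]
  L0: [83, 90, 2, 28, 66, 6]
  L1: h(83,90)=(83*31+90)%997=669 h(2,28)=(2*31+28)%997=90 h(66,6)=(66*31+6)%997=58 -> [669, 90, 58]
  L2: h(669,90)=(669*31+90)%997=889 h(58,58)=(58*31+58)%997=859 -> [889, 859]
  L3: h(889,859)=(889*31+859)%997=502 -> [502]
  root = 502 != target 865
Candidate B: set leaf[4] = 43 -> leaves = [83, 1, 2, 28, 43, 6]
  L0: [83, 1, 2, 28, 43, 6]
  L1: h(83,1)=(83*31+1)%997=580 h(2,28)=(2*31+28)%997=90 h(43,6)=(43*31+6)%997=342 -> [580, 90, 342]
  L2: h(580,90)=(580*31+90)%997=124 h(342,342)=(342*31+342)%997=974 -> [124, 974]
  L3: h(124,974)=(124*31+974)%997=830 -> [830]
  root = 830 != target 865
Candidate C: set leaf[2] = 93 -> leaves = [83, 1, 93, 28, 66, 6]
  L0: [83, 1, 93, 28, 66, 6]
  L1: h(83,1)=(83*31+1)%997=580 h(93,28)=(93*31+28)%997=917 h(66,6)=(66*31+6)%997=58 -> [580, 917, 58]
  L2: h(580,917)=(580*31+917)%997=951 h(58,58)=(58*31+58)%997=859 -> [951, 859]
  L3: h(951,859)=(951*31+859)%997=430 -> [430]
  root = 430 != target 865
Candidate D: set leaf[5] = 73 -> leaves = [83, 1, 2, 28, 66, 73]
  L0: [83, 1, 2, 28, 66, 73]
  L1: h(83,1)=(83*31+1)%997=580 h(2,28)=(2*31+28)%997=90 h(66,73)=(66*31+73)%997=125 -> [580, 90, 125]
  L2: h(580,90)=(580*31+90)%997=124 h(125,125)=(125*31+125)%997=12 -> [124, 12]
  L3: h(124,12)=(124*31+12)%997=865 -> [865]
  root = 865 == target 865  ** MATCH **
Candidate D produces the target root.

Answer: D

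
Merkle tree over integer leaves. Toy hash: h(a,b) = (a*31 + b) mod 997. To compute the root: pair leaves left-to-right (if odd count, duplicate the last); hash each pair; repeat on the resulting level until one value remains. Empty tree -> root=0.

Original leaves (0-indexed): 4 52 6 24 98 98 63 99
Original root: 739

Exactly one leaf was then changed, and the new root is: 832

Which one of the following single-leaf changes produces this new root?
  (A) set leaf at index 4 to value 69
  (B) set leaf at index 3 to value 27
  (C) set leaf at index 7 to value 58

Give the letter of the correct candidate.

Original leaves: [4, 52, 6, 24, 98, 98, 63, 99]
Target new root: 832
Try each candidate change and compute the resulting root:
Candidate A: set leaf[4] = 69 -> leaves = [4, 52, 6, 24, 69, 98, 63, 99]
  L0: [4, 52, 6, 24, 69, 98, 63, 99]
  L1: h(4,52)=(4*31+52)%997=176 h(6,24)=(6*31+24)%997=210 h(69,98)=(69*31+98)%997=243 h(63,99)=(63*31+99)%997=58 -> [176, 210, 243, 58]
  L2: h(176,210)=(176*31+210)%997=681 h(243,58)=(243*31+58)%997=612 -> [681, 612]
  L3: h(681,612)=(681*31+612)%997=786 -> [786]
  root = 786 != target 832
Candidate B: set leaf[3] = 27 -> leaves = [4, 52, 6, 27, 98, 98, 63, 99]
  L0: [4, 52, 6, 27, 98, 98, 63, 99]
  L1: h(4,52)=(4*31+52)%997=176 h(6,27)=(6*31+27)%997=213 h(98,98)=(98*31+98)%997=145 h(63,99)=(63*31+99)%997=58 -> [176, 213, 145, 58]
  L2: h(176,213)=(176*31+213)%997=684 h(145,58)=(145*31+58)%997=565 -> [684, 565]
  L3: h(684,565)=(684*31+565)%997=832 -> [832]
  root = 832 == target 832  ** MATCH **
Candidate C: set leaf[7] = 58 -> leaves = [4, 52, 6, 24, 98, 98, 63, 58]
  L0: [4, 52, 6, 24, 98, 98, 63, 58]
  L1: h(4,52)=(4*31+52)%997=176 h(6,24)=(6*31+24)%997=210 h(98,98)=(98*31+98)%997=145 h(63,58)=(63*31+58)%997=17 -> [176, 210, 145, 17]
  L2: h(176,210)=(176*31+210)%997=681 h(145,17)=(145*31+17)%997=524 -> [681, 524]
  L3: h(681,524)=(681*31+524)%997=698 -> [698]
  root = 698 != target 832
Candidate B produces the target root.

Answer: B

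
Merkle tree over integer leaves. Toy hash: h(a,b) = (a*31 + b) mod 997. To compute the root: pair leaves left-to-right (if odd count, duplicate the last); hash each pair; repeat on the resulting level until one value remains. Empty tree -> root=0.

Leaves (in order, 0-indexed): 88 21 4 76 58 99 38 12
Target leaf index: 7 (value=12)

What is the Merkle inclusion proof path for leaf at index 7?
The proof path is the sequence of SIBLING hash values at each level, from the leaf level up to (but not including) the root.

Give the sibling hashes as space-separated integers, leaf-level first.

Answer: 38 900 674

Derivation:
L0 (leaves): [88, 21, 4, 76, 58, 99, 38, 12], target index=7
L1: h(88,21)=(88*31+21)%997=755 [pair 0] h(4,76)=(4*31+76)%997=200 [pair 1] h(58,99)=(58*31+99)%997=900 [pair 2] h(38,12)=(38*31+12)%997=193 [pair 3] -> [755, 200, 900, 193]
  Sibling for proof at L0: 38
L2: h(755,200)=(755*31+200)%997=674 [pair 0] h(900,193)=(900*31+193)%997=177 [pair 1] -> [674, 177]
  Sibling for proof at L1: 900
L3: h(674,177)=(674*31+177)%997=134 [pair 0] -> [134]
  Sibling for proof at L2: 674
Root: 134
Proof path (sibling hashes from leaf to root): [38, 900, 674]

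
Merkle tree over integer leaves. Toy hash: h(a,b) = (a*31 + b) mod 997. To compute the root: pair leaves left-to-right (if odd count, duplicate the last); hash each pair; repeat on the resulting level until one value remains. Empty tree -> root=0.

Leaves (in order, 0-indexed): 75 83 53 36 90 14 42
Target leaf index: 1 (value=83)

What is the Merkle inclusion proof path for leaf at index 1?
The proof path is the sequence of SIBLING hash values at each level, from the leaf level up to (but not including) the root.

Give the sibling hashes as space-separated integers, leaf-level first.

Answer: 75 682 532

Derivation:
L0 (leaves): [75, 83, 53, 36, 90, 14, 42], target index=1
L1: h(75,83)=(75*31+83)%997=414 [pair 0] h(53,36)=(53*31+36)%997=682 [pair 1] h(90,14)=(90*31+14)%997=810 [pair 2] h(42,42)=(42*31+42)%997=347 [pair 3] -> [414, 682, 810, 347]
  Sibling for proof at L0: 75
L2: h(414,682)=(414*31+682)%997=555 [pair 0] h(810,347)=(810*31+347)%997=532 [pair 1] -> [555, 532]
  Sibling for proof at L1: 682
L3: h(555,532)=(555*31+532)%997=788 [pair 0] -> [788]
  Sibling for proof at L2: 532
Root: 788
Proof path (sibling hashes from leaf to root): [75, 682, 532]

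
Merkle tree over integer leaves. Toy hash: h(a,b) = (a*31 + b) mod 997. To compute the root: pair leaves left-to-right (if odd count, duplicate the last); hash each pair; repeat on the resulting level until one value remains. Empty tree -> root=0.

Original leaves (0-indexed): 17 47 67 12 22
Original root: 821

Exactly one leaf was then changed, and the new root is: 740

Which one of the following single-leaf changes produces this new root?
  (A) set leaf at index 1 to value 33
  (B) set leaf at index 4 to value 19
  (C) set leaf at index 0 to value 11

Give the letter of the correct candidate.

Original leaves: [17, 47, 67, 12, 22]
Target new root: 740
Try each candidate change and compute the resulting root:
Candidate A: set leaf[1] = 33 -> leaves = [17, 33, 67, 12, 22]
  L0: [17, 33, 67, 12, 22]
  L1: h(17,33)=(17*31+33)%997=560 h(67,12)=(67*31+12)%997=95 h(22,22)=(22*31+22)%997=704 -> [560, 95, 704]
  L2: h(560,95)=(560*31+95)%997=506 h(704,704)=(704*31+704)%997=594 -> [506, 594]
  L3: h(506,594)=(506*31+594)%997=328 -> [328]
  root = 328 != target 740
Candidate B: set leaf[4] = 19 -> leaves = [17, 47, 67, 12, 19]
  L0: [17, 47, 67, 12, 19]
  L1: h(17,47)=(17*31+47)%997=574 h(67,12)=(67*31+12)%997=95 h(19,19)=(19*31+19)%997=608 -> [574, 95, 608]
  L2: h(574,95)=(574*31+95)%997=940 h(608,608)=(608*31+608)%997=513 -> [940, 513]
  L3: h(940,513)=(940*31+513)%997=740 -> [740]
  root = 740 == target 740  ** MATCH **
Candidate C: set leaf[0] = 11 -> leaves = [11, 47, 67, 12, 22]
  L0: [11, 47, 67, 12, 22]
  L1: h(11,47)=(11*31+47)%997=388 h(67,12)=(67*31+12)%997=95 h(22,22)=(22*31+22)%997=704 -> [388, 95, 704]
  L2: h(388,95)=(388*31+95)%997=159 h(704,704)=(704*31+704)%997=594 -> [159, 594]
  L3: h(159,594)=(159*31+594)%997=538 -> [538]
  root = 538 != target 740
Candidate B produces the target root.

Answer: B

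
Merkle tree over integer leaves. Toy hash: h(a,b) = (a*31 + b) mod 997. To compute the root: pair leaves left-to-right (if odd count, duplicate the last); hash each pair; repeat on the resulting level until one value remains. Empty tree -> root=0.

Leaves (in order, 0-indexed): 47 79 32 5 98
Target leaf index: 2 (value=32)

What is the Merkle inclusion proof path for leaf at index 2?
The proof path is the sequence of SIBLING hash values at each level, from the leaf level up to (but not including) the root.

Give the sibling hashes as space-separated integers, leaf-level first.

Answer: 5 539 652

Derivation:
L0 (leaves): [47, 79, 32, 5, 98], target index=2
L1: h(47,79)=(47*31+79)%997=539 [pair 0] h(32,5)=(32*31+5)%997=0 [pair 1] h(98,98)=(98*31+98)%997=145 [pair 2] -> [539, 0, 145]
  Sibling for proof at L0: 5
L2: h(539,0)=(539*31+0)%997=757 [pair 0] h(145,145)=(145*31+145)%997=652 [pair 1] -> [757, 652]
  Sibling for proof at L1: 539
L3: h(757,652)=(757*31+652)%997=191 [pair 0] -> [191]
  Sibling for proof at L2: 652
Root: 191
Proof path (sibling hashes from leaf to root): [5, 539, 652]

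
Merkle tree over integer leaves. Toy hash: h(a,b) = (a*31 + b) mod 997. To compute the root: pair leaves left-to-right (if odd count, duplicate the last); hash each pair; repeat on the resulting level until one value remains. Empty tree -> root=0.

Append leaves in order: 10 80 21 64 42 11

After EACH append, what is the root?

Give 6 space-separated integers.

After append 10 (leaves=[10]):
  L0: [10]
  root=10
After append 80 (leaves=[10, 80]):
  L0: [10, 80]
  L1: h(10,80)=(10*31+80)%997=390 -> [390]
  root=390
After append 21 (leaves=[10, 80, 21]):
  L0: [10, 80, 21]
  L1: h(10,80)=(10*31+80)%997=390 h(21,21)=(21*31+21)%997=672 -> [390, 672]
  L2: h(390,672)=(390*31+672)%997=798 -> [798]
  root=798
After append 64 (leaves=[10, 80, 21, 64]):
  L0: [10, 80, 21, 64]
  L1: h(10,80)=(10*31+80)%997=390 h(21,64)=(21*31+64)%997=715 -> [390, 715]
  L2: h(390,715)=(390*31+715)%997=841 -> [841]
  root=841
After append 42 (leaves=[10, 80, 21, 64, 42]):
  L0: [10, 80, 21, 64, 42]
  L1: h(10,80)=(10*31+80)%997=390 h(21,64)=(21*31+64)%997=715 h(42,42)=(42*31+42)%997=347 -> [390, 715, 347]
  L2: h(390,715)=(390*31+715)%997=841 h(347,347)=(347*31+347)%997=137 -> [841, 137]
  L3: h(841,137)=(841*31+137)%997=286 -> [286]
  root=286
After append 11 (leaves=[10, 80, 21, 64, 42, 11]):
  L0: [10, 80, 21, 64, 42, 11]
  L1: h(10,80)=(10*31+80)%997=390 h(21,64)=(21*31+64)%997=715 h(42,11)=(42*31+11)%997=316 -> [390, 715, 316]
  L2: h(390,715)=(390*31+715)%997=841 h(316,316)=(316*31+316)%997=142 -> [841, 142]
  L3: h(841,142)=(841*31+142)%997=291 -> [291]
  root=291

Answer: 10 390 798 841 286 291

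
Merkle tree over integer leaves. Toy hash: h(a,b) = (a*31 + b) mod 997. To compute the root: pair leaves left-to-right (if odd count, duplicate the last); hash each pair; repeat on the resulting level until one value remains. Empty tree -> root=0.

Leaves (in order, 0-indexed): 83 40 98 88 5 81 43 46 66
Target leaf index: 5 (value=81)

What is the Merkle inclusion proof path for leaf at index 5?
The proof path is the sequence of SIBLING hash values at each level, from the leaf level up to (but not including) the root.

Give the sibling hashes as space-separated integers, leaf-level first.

Answer: 5 382 381 195

Derivation:
L0 (leaves): [83, 40, 98, 88, 5, 81, 43, 46, 66], target index=5
L1: h(83,40)=(83*31+40)%997=619 [pair 0] h(98,88)=(98*31+88)%997=135 [pair 1] h(5,81)=(5*31+81)%997=236 [pair 2] h(43,46)=(43*31+46)%997=382 [pair 3] h(66,66)=(66*31+66)%997=118 [pair 4] -> [619, 135, 236, 382, 118]
  Sibling for proof at L0: 5
L2: h(619,135)=(619*31+135)%997=381 [pair 0] h(236,382)=(236*31+382)%997=719 [pair 1] h(118,118)=(118*31+118)%997=785 [pair 2] -> [381, 719, 785]
  Sibling for proof at L1: 382
L3: h(381,719)=(381*31+719)%997=566 [pair 0] h(785,785)=(785*31+785)%997=195 [pair 1] -> [566, 195]
  Sibling for proof at L2: 381
L4: h(566,195)=(566*31+195)%997=792 [pair 0] -> [792]
  Sibling for proof at L3: 195
Root: 792
Proof path (sibling hashes from leaf to root): [5, 382, 381, 195]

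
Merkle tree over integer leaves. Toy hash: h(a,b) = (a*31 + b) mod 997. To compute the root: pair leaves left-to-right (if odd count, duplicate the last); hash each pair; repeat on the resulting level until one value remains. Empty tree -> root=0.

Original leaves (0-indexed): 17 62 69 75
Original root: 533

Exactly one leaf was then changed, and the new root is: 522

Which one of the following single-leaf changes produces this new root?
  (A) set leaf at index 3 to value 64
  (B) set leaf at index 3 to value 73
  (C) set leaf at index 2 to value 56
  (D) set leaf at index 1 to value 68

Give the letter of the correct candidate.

Answer: A

Derivation:
Original leaves: [17, 62, 69, 75]
Target new root: 522
Try each candidate change and compute the resulting root:
Candidate A: set leaf[3] = 64 -> leaves = [17, 62, 69, 64]
  L0: [17, 62, 69, 64]
  L1: h(17,62)=(17*31+62)%997=589 h(69,64)=(69*31+64)%997=209 -> [589, 209]
  L2: h(589,209)=(589*31+209)%997=522 -> [522]
  root = 522 == target 522  ** MATCH **
Candidate B: set leaf[3] = 73 -> leaves = [17, 62, 69, 73]
  L0: [17, 62, 69, 73]
  L1: h(17,62)=(17*31+62)%997=589 h(69,73)=(69*31+73)%997=218 -> [589, 218]
  L2: h(589,218)=(589*31+218)%997=531 -> [531]
  root = 531 != target 522
Candidate C: set leaf[2] = 56 -> leaves = [17, 62, 56, 75]
  L0: [17, 62, 56, 75]
  L1: h(17,62)=(17*31+62)%997=589 h(56,75)=(56*31+75)%997=814 -> [589, 814]
  L2: h(589,814)=(589*31+814)%997=130 -> [130]
  root = 130 != target 522
Candidate D: set leaf[1] = 68 -> leaves = [17, 68, 69, 75]
  L0: [17, 68, 69, 75]
  L1: h(17,68)=(17*31+68)%997=595 h(69,75)=(69*31+75)%997=220 -> [595, 220]
  L2: h(595,220)=(595*31+220)%997=719 -> [719]
  root = 719 != target 522
Candidate A produces the target root.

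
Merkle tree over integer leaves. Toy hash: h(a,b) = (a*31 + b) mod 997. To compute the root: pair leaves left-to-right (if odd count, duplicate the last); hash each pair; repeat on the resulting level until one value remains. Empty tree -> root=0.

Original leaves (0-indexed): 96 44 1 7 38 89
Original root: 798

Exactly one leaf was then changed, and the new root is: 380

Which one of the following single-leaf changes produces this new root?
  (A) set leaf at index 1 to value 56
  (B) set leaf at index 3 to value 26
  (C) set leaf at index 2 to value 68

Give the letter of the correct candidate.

Answer: C

Derivation:
Original leaves: [96, 44, 1, 7, 38, 89]
Target new root: 380
Try each candidate change and compute the resulting root:
Candidate A: set leaf[1] = 56 -> leaves = [96, 56, 1, 7, 38, 89]
  L0: [96, 56, 1, 7, 38, 89]
  L1: h(96,56)=(96*31+56)%997=41 h(1,7)=(1*31+7)%997=38 h(38,89)=(38*31+89)%997=270 -> [41, 38, 270]
  L2: h(41,38)=(41*31+38)%997=312 h(270,270)=(270*31+270)%997=664 -> [312, 664]
  L3: h(312,664)=(312*31+664)%997=366 -> [366]
  root = 366 != target 380
Candidate B: set leaf[3] = 26 -> leaves = [96, 44, 1, 26, 38, 89]
  L0: [96, 44, 1, 26, 38, 89]
  L1: h(96,44)=(96*31+44)%997=29 h(1,26)=(1*31+26)%997=57 h(38,89)=(38*31+89)%997=270 -> [29, 57, 270]
  L2: h(29,57)=(29*31+57)%997=956 h(270,270)=(270*31+270)%997=664 -> [956, 664]
  L3: h(956,664)=(956*31+664)%997=390 -> [390]
  root = 390 != target 380
Candidate C: set leaf[2] = 68 -> leaves = [96, 44, 68, 7, 38, 89]
  L0: [96, 44, 68, 7, 38, 89]
  L1: h(96,44)=(96*31+44)%997=29 h(68,7)=(68*31+7)%997=121 h(38,89)=(38*31+89)%997=270 -> [29, 121, 270]
  L2: h(29,121)=(29*31+121)%997=23 h(270,270)=(270*31+270)%997=664 -> [23, 664]
  L3: h(23,664)=(23*31+664)%997=380 -> [380]
  root = 380 == target 380  ** MATCH **
Candidate C produces the target root.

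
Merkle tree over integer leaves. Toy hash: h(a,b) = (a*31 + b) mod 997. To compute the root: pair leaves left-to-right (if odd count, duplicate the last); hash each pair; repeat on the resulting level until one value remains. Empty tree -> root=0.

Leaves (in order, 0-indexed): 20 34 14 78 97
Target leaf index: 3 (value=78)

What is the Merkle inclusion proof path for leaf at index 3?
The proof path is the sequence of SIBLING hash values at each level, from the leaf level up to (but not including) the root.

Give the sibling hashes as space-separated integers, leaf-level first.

L0 (leaves): [20, 34, 14, 78, 97], target index=3
L1: h(20,34)=(20*31+34)%997=654 [pair 0] h(14,78)=(14*31+78)%997=512 [pair 1] h(97,97)=(97*31+97)%997=113 [pair 2] -> [654, 512, 113]
  Sibling for proof at L0: 14
L2: h(654,512)=(654*31+512)%997=846 [pair 0] h(113,113)=(113*31+113)%997=625 [pair 1] -> [846, 625]
  Sibling for proof at L1: 654
L3: h(846,625)=(846*31+625)%997=929 [pair 0] -> [929]
  Sibling for proof at L2: 625
Root: 929
Proof path (sibling hashes from leaf to root): [14, 654, 625]

Answer: 14 654 625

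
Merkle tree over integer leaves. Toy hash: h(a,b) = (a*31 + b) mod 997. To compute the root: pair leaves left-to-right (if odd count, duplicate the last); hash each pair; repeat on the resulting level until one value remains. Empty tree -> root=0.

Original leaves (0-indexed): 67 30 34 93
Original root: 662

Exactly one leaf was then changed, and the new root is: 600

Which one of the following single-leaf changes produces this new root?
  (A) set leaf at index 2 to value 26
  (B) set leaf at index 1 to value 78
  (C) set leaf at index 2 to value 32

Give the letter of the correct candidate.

Original leaves: [67, 30, 34, 93]
Target new root: 600
Try each candidate change and compute the resulting root:
Candidate A: set leaf[2] = 26 -> leaves = [67, 30, 26, 93]
  L0: [67, 30, 26, 93]
  L1: h(67,30)=(67*31+30)%997=113 h(26,93)=(26*31+93)%997=899 -> [113, 899]
  L2: h(113,899)=(113*31+899)%997=414 -> [414]
  root = 414 != target 600
Candidate B: set leaf[1] = 78 -> leaves = [67, 78, 34, 93]
  L0: [67, 78, 34, 93]
  L1: h(67,78)=(67*31+78)%997=161 h(34,93)=(34*31+93)%997=150 -> [161, 150]
  L2: h(161,150)=(161*31+150)%997=156 -> [156]
  root = 156 != target 600
Candidate C: set leaf[2] = 32 -> leaves = [67, 30, 32, 93]
  L0: [67, 30, 32, 93]
  L1: h(67,30)=(67*31+30)%997=113 h(32,93)=(32*31+93)%997=88 -> [113, 88]
  L2: h(113,88)=(113*31+88)%997=600 -> [600]
  root = 600 == target 600  ** MATCH **
Candidate C produces the target root.

Answer: C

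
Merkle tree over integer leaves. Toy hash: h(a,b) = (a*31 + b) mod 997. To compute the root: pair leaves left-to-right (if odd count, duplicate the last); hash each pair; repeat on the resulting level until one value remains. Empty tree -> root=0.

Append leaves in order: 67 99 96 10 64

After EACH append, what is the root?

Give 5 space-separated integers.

After append 67 (leaves=[67]):
  L0: [67]
  root=67
After append 99 (leaves=[67, 99]):
  L0: [67, 99]
  L1: h(67,99)=(67*31+99)%997=182 -> [182]
  root=182
After append 96 (leaves=[67, 99, 96]):
  L0: [67, 99, 96]
  L1: h(67,99)=(67*31+99)%997=182 h(96,96)=(96*31+96)%997=81 -> [182, 81]
  L2: h(182,81)=(182*31+81)%997=738 -> [738]
  root=738
After append 10 (leaves=[67, 99, 96, 10]):
  L0: [67, 99, 96, 10]
  L1: h(67,99)=(67*31+99)%997=182 h(96,10)=(96*31+10)%997=992 -> [182, 992]
  L2: h(182,992)=(182*31+992)%997=652 -> [652]
  root=652
After append 64 (leaves=[67, 99, 96, 10, 64]):
  L0: [67, 99, 96, 10, 64]
  L1: h(67,99)=(67*31+99)%997=182 h(96,10)=(96*31+10)%997=992 h(64,64)=(64*31+64)%997=54 -> [182, 992, 54]
  L2: h(182,992)=(182*31+992)%997=652 h(54,54)=(54*31+54)%997=731 -> [652, 731]
  L3: h(652,731)=(652*31+731)%997=6 -> [6]
  root=6

Answer: 67 182 738 652 6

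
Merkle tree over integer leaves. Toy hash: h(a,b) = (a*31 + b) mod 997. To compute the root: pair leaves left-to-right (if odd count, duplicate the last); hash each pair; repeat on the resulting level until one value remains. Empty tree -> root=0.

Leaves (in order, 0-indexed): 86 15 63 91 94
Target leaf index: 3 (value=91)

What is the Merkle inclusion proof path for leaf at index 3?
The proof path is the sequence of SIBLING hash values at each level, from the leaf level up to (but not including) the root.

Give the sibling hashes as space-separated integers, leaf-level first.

L0 (leaves): [86, 15, 63, 91, 94], target index=3
L1: h(86,15)=(86*31+15)%997=687 [pair 0] h(63,91)=(63*31+91)%997=50 [pair 1] h(94,94)=(94*31+94)%997=17 [pair 2] -> [687, 50, 17]
  Sibling for proof at L0: 63
L2: h(687,50)=(687*31+50)%997=410 [pair 0] h(17,17)=(17*31+17)%997=544 [pair 1] -> [410, 544]
  Sibling for proof at L1: 687
L3: h(410,544)=(410*31+544)%997=293 [pair 0] -> [293]
  Sibling for proof at L2: 544
Root: 293
Proof path (sibling hashes from leaf to root): [63, 687, 544]

Answer: 63 687 544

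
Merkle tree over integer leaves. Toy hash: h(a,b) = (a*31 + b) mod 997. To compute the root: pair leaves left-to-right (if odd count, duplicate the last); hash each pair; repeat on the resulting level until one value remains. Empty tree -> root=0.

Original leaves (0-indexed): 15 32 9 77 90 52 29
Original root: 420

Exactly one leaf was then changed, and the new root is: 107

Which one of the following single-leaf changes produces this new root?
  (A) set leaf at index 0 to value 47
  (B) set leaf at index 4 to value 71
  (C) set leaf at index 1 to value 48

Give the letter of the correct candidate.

Original leaves: [15, 32, 9, 77, 90, 52, 29]
Target new root: 107
Try each candidate change and compute the resulting root:
Candidate A: set leaf[0] = 47 -> leaves = [47, 32, 9, 77, 90, 52, 29]
  L0: [47, 32, 9, 77, 90, 52, 29]
  L1: h(47,32)=(47*31+32)%997=492 h(9,77)=(9*31+77)%997=356 h(90,52)=(90*31+52)%997=848 h(29,29)=(29*31+29)%997=928 -> [492, 356, 848, 928]
  L2: h(492,356)=(492*31+356)%997=653 h(848,928)=(848*31+928)%997=297 -> [653, 297]
  L3: h(653,297)=(653*31+297)%997=600 -> [600]
  root = 600 != target 107
Candidate B: set leaf[4] = 71 -> leaves = [15, 32, 9, 77, 71, 52, 29]
  L0: [15, 32, 9, 77, 71, 52, 29]
  L1: h(15,32)=(15*31+32)%997=497 h(9,77)=(9*31+77)%997=356 h(71,52)=(71*31+52)%997=259 h(29,29)=(29*31+29)%997=928 -> [497, 356, 259, 928]
  L2: h(497,356)=(497*31+356)%997=808 h(259,928)=(259*31+928)%997=981 -> [808, 981]
  L3: h(808,981)=(808*31+981)%997=107 -> [107]
  root = 107 == target 107  ** MATCH **
Candidate C: set leaf[1] = 48 -> leaves = [15, 48, 9, 77, 90, 52, 29]
  L0: [15, 48, 9, 77, 90, 52, 29]
  L1: h(15,48)=(15*31+48)%997=513 h(9,77)=(9*31+77)%997=356 h(90,52)=(90*31+52)%997=848 h(29,29)=(29*31+29)%997=928 -> [513, 356, 848, 928]
  L2: h(513,356)=(513*31+356)%997=307 h(848,928)=(848*31+928)%997=297 -> [307, 297]
  L3: h(307,297)=(307*31+297)%997=841 -> [841]
  root = 841 != target 107
Candidate B produces the target root.

Answer: B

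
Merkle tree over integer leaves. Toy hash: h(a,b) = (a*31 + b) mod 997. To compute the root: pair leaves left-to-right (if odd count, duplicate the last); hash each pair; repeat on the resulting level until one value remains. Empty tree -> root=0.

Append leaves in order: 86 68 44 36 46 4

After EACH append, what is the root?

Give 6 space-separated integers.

Answer: 86 740 420 412 56 706

Derivation:
After append 86 (leaves=[86]):
  L0: [86]
  root=86
After append 68 (leaves=[86, 68]):
  L0: [86, 68]
  L1: h(86,68)=(86*31+68)%997=740 -> [740]
  root=740
After append 44 (leaves=[86, 68, 44]):
  L0: [86, 68, 44]
  L1: h(86,68)=(86*31+68)%997=740 h(44,44)=(44*31+44)%997=411 -> [740, 411]
  L2: h(740,411)=(740*31+411)%997=420 -> [420]
  root=420
After append 36 (leaves=[86, 68, 44, 36]):
  L0: [86, 68, 44, 36]
  L1: h(86,68)=(86*31+68)%997=740 h(44,36)=(44*31+36)%997=403 -> [740, 403]
  L2: h(740,403)=(740*31+403)%997=412 -> [412]
  root=412
After append 46 (leaves=[86, 68, 44, 36, 46]):
  L0: [86, 68, 44, 36, 46]
  L1: h(86,68)=(86*31+68)%997=740 h(44,36)=(44*31+36)%997=403 h(46,46)=(46*31+46)%997=475 -> [740, 403, 475]
  L2: h(740,403)=(740*31+403)%997=412 h(475,475)=(475*31+475)%997=245 -> [412, 245]
  L3: h(412,245)=(412*31+245)%997=56 -> [56]
  root=56
After append 4 (leaves=[86, 68, 44, 36, 46, 4]):
  L0: [86, 68, 44, 36, 46, 4]
  L1: h(86,68)=(86*31+68)%997=740 h(44,36)=(44*31+36)%997=403 h(46,4)=(46*31+4)%997=433 -> [740, 403, 433]
  L2: h(740,403)=(740*31+403)%997=412 h(433,433)=(433*31+433)%997=895 -> [412, 895]
  L3: h(412,895)=(412*31+895)%997=706 -> [706]
  root=706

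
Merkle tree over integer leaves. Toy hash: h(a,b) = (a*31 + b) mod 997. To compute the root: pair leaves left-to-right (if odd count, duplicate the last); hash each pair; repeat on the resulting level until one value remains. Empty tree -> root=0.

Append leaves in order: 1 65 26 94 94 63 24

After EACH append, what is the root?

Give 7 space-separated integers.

Answer: 1 96 817 885 63 68 850

Derivation:
After append 1 (leaves=[1]):
  L0: [1]
  root=1
After append 65 (leaves=[1, 65]):
  L0: [1, 65]
  L1: h(1,65)=(1*31+65)%997=96 -> [96]
  root=96
After append 26 (leaves=[1, 65, 26]):
  L0: [1, 65, 26]
  L1: h(1,65)=(1*31+65)%997=96 h(26,26)=(26*31+26)%997=832 -> [96, 832]
  L2: h(96,832)=(96*31+832)%997=817 -> [817]
  root=817
After append 94 (leaves=[1, 65, 26, 94]):
  L0: [1, 65, 26, 94]
  L1: h(1,65)=(1*31+65)%997=96 h(26,94)=(26*31+94)%997=900 -> [96, 900]
  L2: h(96,900)=(96*31+900)%997=885 -> [885]
  root=885
After append 94 (leaves=[1, 65, 26, 94, 94]):
  L0: [1, 65, 26, 94, 94]
  L1: h(1,65)=(1*31+65)%997=96 h(26,94)=(26*31+94)%997=900 h(94,94)=(94*31+94)%997=17 -> [96, 900, 17]
  L2: h(96,900)=(96*31+900)%997=885 h(17,17)=(17*31+17)%997=544 -> [885, 544]
  L3: h(885,544)=(885*31+544)%997=63 -> [63]
  root=63
After append 63 (leaves=[1, 65, 26, 94, 94, 63]):
  L0: [1, 65, 26, 94, 94, 63]
  L1: h(1,65)=(1*31+65)%997=96 h(26,94)=(26*31+94)%997=900 h(94,63)=(94*31+63)%997=983 -> [96, 900, 983]
  L2: h(96,900)=(96*31+900)%997=885 h(983,983)=(983*31+983)%997=549 -> [885, 549]
  L3: h(885,549)=(885*31+549)%997=68 -> [68]
  root=68
After append 24 (leaves=[1, 65, 26, 94, 94, 63, 24]):
  L0: [1, 65, 26, 94, 94, 63, 24]
  L1: h(1,65)=(1*31+65)%997=96 h(26,94)=(26*31+94)%997=900 h(94,63)=(94*31+63)%997=983 h(24,24)=(24*31+24)%997=768 -> [96, 900, 983, 768]
  L2: h(96,900)=(96*31+900)%997=885 h(983,768)=(983*31+768)%997=334 -> [885, 334]
  L3: h(885,334)=(885*31+334)%997=850 -> [850]
  root=850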